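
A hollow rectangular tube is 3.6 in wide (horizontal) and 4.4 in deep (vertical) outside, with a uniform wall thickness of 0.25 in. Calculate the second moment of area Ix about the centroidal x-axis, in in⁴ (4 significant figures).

Ix ≈ 10.23 in⁴

Break the section into simple shapes (no overlaps), measuring from the bottom-left corner of the bounding box.
Outer rectangle: 3.6 × 4.4, A = 15.84 in², y = 2.2 in, Ī = 25.5552 in⁴.
Inner void (subtracted): 3.1 × 3.9, A = 12.09 in², y = 2.2 in, Ī = 15.3241 in⁴.
By symmetry the centroid is at mid-height, ȳ = 2.2 in.
All pieces are centred on the centroidal x-axis, so I = ΣĪ (holes subtracted) = 10.2311 in⁴.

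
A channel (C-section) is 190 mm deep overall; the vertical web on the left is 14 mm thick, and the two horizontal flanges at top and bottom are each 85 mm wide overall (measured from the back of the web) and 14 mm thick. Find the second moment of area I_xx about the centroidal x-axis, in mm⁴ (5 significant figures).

I_xx ≈ 2.3430 × 10⁷ mm⁴

Split into non-overlapping primitives; take the origin at the lower-left of the bounding box.
Web: 14 × 190, A = 2 660 mm², y = 95 mm, Ī = 8 002 167 mm⁴.
Top flange (beyond web): 71 × 14, A = 994 mm², y = 183 mm, Ī = 16235.33 mm⁴.
Bottom flange (beyond web): 71 × 14, A = 994 mm², y = 7 mm, Ī = 16235.33 mm⁴.
By symmetry the centroid is at mid-height, ȳ = 95 mm.
Transfer each piece to the centroidal x-axis using Ī + A·d² with d = y − 95:
  web: d = 0 mm → contributes +8 002 167 mm⁴
  top flange (beyond web): d = 88 mm → contributes +7 713 771 mm⁴
  bottom flange (beyond web): d = -88 mm → contributes +7 713 771 mm⁴
Total I = 23 429 709 mm⁴.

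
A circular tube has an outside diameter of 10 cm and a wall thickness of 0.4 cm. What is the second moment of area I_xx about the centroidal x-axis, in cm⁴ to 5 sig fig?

Decompose the section into non-overlapping parts with the origin at the bottom-left of its bounding rectangle.
Outer circle: ⌀10, A = 78.53982 cm², y = 5 cm, Ī = 490.8739 cm⁴.
Bore (subtracted): ⌀9.2, A = 66.4761 cm², y = 5 cm, Ī = 351.6586 cm⁴.
By symmetry the centroid is at mid-height, ȳ = 5 cm.
All pieces are centred on the centroidal x-axis, so I = ΣĪ (holes subtracted) = 139.2153 cm⁴.

I_xx ≈ 139.22 cm⁴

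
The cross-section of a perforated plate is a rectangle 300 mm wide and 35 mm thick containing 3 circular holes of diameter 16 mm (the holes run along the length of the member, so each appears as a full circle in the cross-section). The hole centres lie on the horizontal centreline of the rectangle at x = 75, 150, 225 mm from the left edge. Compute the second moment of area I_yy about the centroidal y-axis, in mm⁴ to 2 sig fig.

I_yy ≈ 7.6 × 10⁷ mm⁴

Break the section into simple shapes (no overlaps), measuring from the bottom-left corner of the bounding box.
Plate: 300 × 35, A = 10 500 mm², x = 150 mm, Ī = 78 750 000 mm⁴.
Hole 1 (subtracted): ⌀16, A = 201.1 mm², x = 75 mm, Ī = 3 217 mm⁴.
Hole 2 (subtracted): ⌀16, A = 201.1 mm², x = 150 mm, Ī = 3 217 mm⁴.
Hole 3 (subtracted): ⌀16, A = 201.1 mm², x = 225 mm, Ī = 3 217 mm⁴.
By symmetry the centroid is at mid-width, x̄ = 150 mm.
Transfer each piece to the centroidal y-axis using Ī + A·d² with d = x − 150:
  plate: d = 0 mm → contributes +78 750 000 mm⁴
  hole 1: d = -75 mm → contributes −1 134 190 mm⁴
  hole 2: d = 0 mm → contributes −3 217 mm⁴
  hole 3: d = 75 mm → contributes −1 134 190 mm⁴
Total I = 76 478 402 mm⁴.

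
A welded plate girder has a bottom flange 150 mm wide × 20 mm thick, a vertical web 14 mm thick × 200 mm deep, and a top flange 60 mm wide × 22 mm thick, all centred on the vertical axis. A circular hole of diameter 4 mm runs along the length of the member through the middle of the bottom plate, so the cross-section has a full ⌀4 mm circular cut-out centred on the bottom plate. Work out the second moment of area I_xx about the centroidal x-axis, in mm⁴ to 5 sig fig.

Split into non-overlapping primitives; take the origin at the lower-left of the bounding box.
Bottom plate: 150 × 20, A = 3 000 mm², y = 10 mm, Ī = 100 000 mm⁴.
Web plate: 14 × 200, A = 2 800 mm², y = 120 mm, Ī = 9 333 333 mm⁴.
Top plate: 60 × 22, A = 1 320 mm², y = 231 mm, Ī = 53 240 mm⁴.
Hole (subtracted): ⌀4, A = 12.56637 mm², y = 10 mm, Ī = 12.56637 mm⁴.
Centroid: ȳ = ΣA·y / ΣA = 94.37926 mm.
Transfer each piece to the centroidal x-axis using Ī + A·d² with d = y − 94.37926:
  bottom plate: d = -84.37926 mm → contributes +21 459 579 mm⁴
  web plate: d = 25.62074 mm → contributes +11 171 316 mm⁴
  top plate: d = 136.6207 mm → contributes +24 691 339 mm⁴
  hole: d = -84.37926 mm → contributes −89483.36 mm⁴
Total I = 57 232 750 mm⁴.

I_xx ≈ 5.7233 × 10⁷ mm⁴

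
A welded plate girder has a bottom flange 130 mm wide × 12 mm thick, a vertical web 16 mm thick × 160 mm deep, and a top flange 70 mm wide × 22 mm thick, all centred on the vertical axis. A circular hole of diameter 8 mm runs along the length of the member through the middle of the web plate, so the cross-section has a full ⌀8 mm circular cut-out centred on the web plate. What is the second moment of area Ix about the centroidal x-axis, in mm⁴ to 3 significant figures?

Split into non-overlapping primitives; take the origin at the lower-left of the bounding box.
Bottom plate: 130 × 12, A = 1 560 mm², y = 6 mm, Ī = 18 720 mm⁴.
Web plate: 16 × 160, A = 2 560 mm², y = 92 mm, Ī = 5 461 333 mm⁴.
Top plate: 70 × 22, A = 1 540 mm², y = 183 mm, Ī = 62 113 mm⁴.
Hole (subtracted): ⌀8, A = 50.265 mm², y = 92 mm, Ī = 201.06 mm⁴.
Centroid: ȳ = ΣA·y / ΣA = 93.066 mm.
Transfer each piece to the centroidal x-axis using Ī + A·d² with d = y − 93.066:
  bottom plate: d = -87.066 mm → contributes +11 844 283 mm⁴
  web plate: d = -1.066 mm → contributes +5 464 242 mm⁴
  top plate: d = 89.934 mm → contributes +12 517 824 mm⁴
  hole: d = -1.066 mm → contributes −258.18 mm⁴
Total I = 29 826 091 mm⁴.

Ix ≈ 2.98 × 10⁷ mm⁴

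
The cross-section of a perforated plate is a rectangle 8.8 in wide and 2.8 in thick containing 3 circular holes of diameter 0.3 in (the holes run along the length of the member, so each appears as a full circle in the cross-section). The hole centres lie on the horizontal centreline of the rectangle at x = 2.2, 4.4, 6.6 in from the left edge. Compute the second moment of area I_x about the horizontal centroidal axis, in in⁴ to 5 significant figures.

Break the section into simple shapes (no overlaps), measuring from the bottom-left corner of the bounding box.
Plate: 8.8 × 2.8, A = 24.64 in², y = 1.4 in, Ī = 16.09813 in⁴.
Hole 1 (subtracted): ⌀0.3, A = 0.07068583 in², y = 1.4 in, Ī = 0.0003976078 in⁴.
Hole 2 (subtracted): ⌀0.3, A = 0.07068583 in², y = 1.4 in, Ī = 0.0003976078 in⁴.
Hole 3 (subtracted): ⌀0.3, A = 0.07068583 in², y = 1.4 in, Ī = 0.0003976078 in⁴.
By symmetry the centroid is at mid-height, ȳ = 1.4 in.
All pieces are centred on the horizontal centroidal axis, so I = ΣĪ (holes subtracted) = 16.09694 in⁴.

I_x ≈ 16.097 in⁴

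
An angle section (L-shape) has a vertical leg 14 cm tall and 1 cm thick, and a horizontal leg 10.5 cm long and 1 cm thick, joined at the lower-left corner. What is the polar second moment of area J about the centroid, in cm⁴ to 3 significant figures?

Decompose the section into non-overlapping parts with the origin at the bottom-left of its bounding rectangle.
Vertical leg: 1 × 14, A = 14 cm², y = 7 cm, Ī = 228.67 cm⁴.
Horizontal leg (remainder): 9.5 × 1, A = 9.5 cm², y = 0.5 cm, Ī = 0.79167 cm⁴.
Centroid: ȳ = ΣA·y / ΣA = 4.3723 cm.
Transfer each piece to the centroidal x-axis using Ī + A·d² with d = y − 4.3723:
  vertical leg: d = 2.6277 cm → contributes +325.33 cm⁴
  horizontal leg (remainder): d = -3.8723 cm → contributes +143.24 cm⁴
Total I = 468.58 cm⁴.
For the y-axis: x̄ = 2.6223 cm.
Repeating about the centroidal y-axis gives I_y = 228.61 cm⁴.
Polar second moment: J = I_x + I_y = 697.18 cm⁴.

J ≈ 697 cm⁴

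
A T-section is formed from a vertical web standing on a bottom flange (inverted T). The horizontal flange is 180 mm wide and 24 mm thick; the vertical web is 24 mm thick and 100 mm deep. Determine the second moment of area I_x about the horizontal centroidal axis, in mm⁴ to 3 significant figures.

Treat the section as a set of non-overlapping primitives; coordinates are from the bounding-box lower-left.
Flange: 180 × 24, A = 4 320 mm², y = 12 mm, Ī = 207 360 mm⁴.
Web: 24 × 100, A = 2 400 mm², y = 74 mm, Ī = 2 000 000 mm⁴.
Centroid: ȳ = ΣA·y / ΣA = 34.143 mm.
Transfer each piece to the horizontal centroidal axis using Ī + A·d² with d = y − 34.143:
  flange: d = -22.143 mm → contributes +2 325 482 mm⁴
  web: d = 39.857 mm → contributes +5 812 620 mm⁴
Total I = 8 138 103 mm⁴.

I_x ≈ 8.14 × 10⁶ mm⁴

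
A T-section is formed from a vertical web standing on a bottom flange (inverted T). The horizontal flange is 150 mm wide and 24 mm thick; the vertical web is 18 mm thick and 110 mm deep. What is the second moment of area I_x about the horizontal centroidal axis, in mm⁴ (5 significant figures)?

I_x ≈ 7.9036 × 10⁶ mm⁴

Treat the section as a set of non-overlapping primitives; coordinates are from the bounding-box lower-left.
Flange: 150 × 24, A = 3 600 mm², y = 12 mm, Ī = 172 800 mm⁴.
Web: 18 × 110, A = 1 980 mm², y = 79 mm, Ī = 1 996 500 mm⁴.
Centroid: ȳ = ΣA·y / ΣA = 35.77419 mm.
Transfer each piece to the horizontal centroidal axis using Ī + A·d² with d = y − 35.77419:
  flange: d = -23.77419 mm → contributes +2 207 564 mm⁴
  web: d = 43.22581 mm → contributes +5 696 071 mm⁴
Total I = 7 903 635 mm⁴.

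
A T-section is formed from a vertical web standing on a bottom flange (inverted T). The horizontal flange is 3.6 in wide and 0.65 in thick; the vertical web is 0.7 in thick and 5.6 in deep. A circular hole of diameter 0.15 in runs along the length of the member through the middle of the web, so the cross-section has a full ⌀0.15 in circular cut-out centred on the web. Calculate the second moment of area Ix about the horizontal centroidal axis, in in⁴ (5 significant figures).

Split into non-overlapping primitives; take the origin at the lower-left of the bounding box.
Flange: 3.6 × 0.65, A = 2.34 in², y = 0.325 in, Ī = 0.0823875 in⁴.
Web: 0.7 × 5.6, A = 3.92 in², y = 3.45 in, Ī = 10.24427 in⁴.
Hole (subtracted): ⌀0.15, A = 0.01767146 in², y = 3.45 in, Ī = 0.00002485049 in⁴.
Centroid: ȳ = ΣA·y / ΣA = 2.278562 in.
Transfer each piece to the horizontal centroidal axis using Ī + A·d² with d = y − 2.278562:
  flange: d = -1.953562 in → contributes +9.012775 in⁴
  web: d = 1.171438 in → contributes +15.62355 in⁴
  hole: d = 1.171438 in → contributes −0.0242748 in⁴
Total I = 24.61205 in⁴.

Ix ≈ 24.612 in⁴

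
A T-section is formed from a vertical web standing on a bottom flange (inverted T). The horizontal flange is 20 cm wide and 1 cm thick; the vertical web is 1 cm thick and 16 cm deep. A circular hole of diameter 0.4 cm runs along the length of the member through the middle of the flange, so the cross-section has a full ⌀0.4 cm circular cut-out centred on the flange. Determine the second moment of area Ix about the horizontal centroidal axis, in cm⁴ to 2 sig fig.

Break the section into simple shapes (no overlaps), measuring from the bottom-left corner of the bounding box.
Flange: 20 × 1, A = 20 cm², y = 0.5 cm, Ī = 1.667 cm⁴.
Web: 1 × 16, A = 16 cm², y = 9 cm, Ī = 341.3 cm⁴.
Hole (subtracted): ⌀0.4, A = 0.1257 cm², y = 0.5 cm, Ī = 0.001257 cm⁴.
Centroid: ȳ = ΣA·y / ΣA = 4.291 cm.
Transfer each piece to the horizontal centroidal axis using Ī + A·d² with d = y − 4.291:
  flange: d = -3.791 cm → contributes +289.1 cm⁴
  web: d = 4.709 cm → contributes +696.1 cm⁴
  hole: d = -3.791 cm → contributes −1.807 cm⁴
Total I = 983.4 cm⁴.

Ix ≈ 980 cm⁴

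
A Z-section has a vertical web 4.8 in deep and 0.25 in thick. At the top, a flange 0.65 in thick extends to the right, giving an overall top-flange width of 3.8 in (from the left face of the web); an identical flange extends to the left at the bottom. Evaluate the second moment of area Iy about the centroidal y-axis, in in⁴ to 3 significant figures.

Iy ≈ 21.5 in⁴

Decompose the section into non-overlapping parts with the origin at the bottom-left of its bounding rectangle.
Web: 0.25 × 4.8, A = 1.2 in², x = 3.675 in, Ī = 0.00625 in⁴.
Top flange (beyond web): 3.55 × 0.65, A = 2.3075 in², x = 5.575 in, Ī = 2.4234 in⁴.
Bottom flange (beyond web): 3.55 × 0.65, A = 2.3075 in², x = 1.775 in, Ī = 2.4234 in⁴.
Centroid: x̄ = ΣA·x / ΣA = 3.675 in.
Transfer each piece to the centroidal y-axis using Ī + A·d² with d = x − 3.675:
  web: d = 0 in → contributes +0.00625 in⁴
  top flange (beyond web): d = 1.9 in → contributes +10.753 in⁴
  bottom flange (beyond web): d = -1.9 in → contributes +10.753 in⁴
Total I = 21.513 in⁴.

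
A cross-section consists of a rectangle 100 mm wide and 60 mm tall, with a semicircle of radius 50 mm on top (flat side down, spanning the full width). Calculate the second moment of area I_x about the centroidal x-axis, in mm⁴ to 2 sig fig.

Break the section into simple shapes (no overlaps), measuring from the bottom-left corner of the bounding box.
Rectangular body: 100 × 60, A = 6 000 mm², y = 30 mm, Ī = 1 800 000 mm⁴.
Semicircular cap: semicircle r = 50, A = 3 927 mm², y = 81.22 mm, Ī = 685 981 mm⁴.
Centroid: ȳ = ΣA·y / ΣA = 50.26 mm.
Transfer each piece to the centroidal x-axis using Ī + A·d² with d = y − 50.26:
  rectangular body: d = -20.26 mm → contributes +4 263 350 mm⁴
  semicircular cap: d = 30.96 mm → contributes +4 449 702 mm⁴
Total I = 8 713 052 mm⁴.

I_x ≈ 8.7 × 10⁶ mm⁴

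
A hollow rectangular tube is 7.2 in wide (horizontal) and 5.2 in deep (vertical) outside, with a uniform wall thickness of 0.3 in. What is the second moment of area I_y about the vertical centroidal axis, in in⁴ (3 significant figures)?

I_y ≈ 51.5 in⁴

Treat the section as a set of non-overlapping primitives; coordinates are from the bounding-box lower-left.
Outer rectangle: 7.2 × 5.2, A = 37.44 in², x = 3.6 in, Ī = 161.74 in⁴.
Inner void (subtracted): 6.6 × 4.6, A = 30.36 in², x = 3.6 in, Ī = 110.21 in⁴.
By symmetry the centroid is at mid-width, x̄ = 3.6 in.
All pieces are centred on the vertical centroidal axis, so I = ΣĪ (holes subtracted) = 51.534 in⁴.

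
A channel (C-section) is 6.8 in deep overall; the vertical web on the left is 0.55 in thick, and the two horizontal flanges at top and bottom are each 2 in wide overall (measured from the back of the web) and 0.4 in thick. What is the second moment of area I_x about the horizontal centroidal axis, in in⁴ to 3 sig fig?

Break the section into simple shapes (no overlaps), measuring from the bottom-left corner of the bounding box.
Web: 0.55 × 6.8, A = 3.74 in², y = 3.4 in, Ī = 14.411 in⁴.
Top flange (beyond web): 1.45 × 0.4, A = 0.58 in², y = 6.6 in, Ī = 0.0077333 in⁴.
Bottom flange (beyond web): 1.45 × 0.4, A = 0.58 in², y = 0.2 in, Ī = 0.0077333 in⁴.
By symmetry the centroid is at mid-height, ȳ = 3.4 in.
Transfer each piece to the horizontal centroidal axis using Ī + A·d² with d = y − 3.4:
  web: d = 0 in → contributes +14.411 in⁴
  top flange (beyond web): d = 3.2 in → contributes +5.9469 in⁴
  bottom flange (beyond web): d = -3.2 in → contributes +5.9469 in⁴
Total I = 26.305 in⁴.

I_x ≈ 26.3 in⁴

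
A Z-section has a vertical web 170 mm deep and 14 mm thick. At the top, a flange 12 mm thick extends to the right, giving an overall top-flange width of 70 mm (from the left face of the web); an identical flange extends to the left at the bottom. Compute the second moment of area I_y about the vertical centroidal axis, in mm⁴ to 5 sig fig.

I_y ≈ 2.0365 × 10⁶ mm⁴

Split into non-overlapping primitives; take the origin at the lower-left of the bounding box.
Web: 14 × 170, A = 2 380 mm², x = 63 mm, Ī = 38873.33 mm⁴.
Top flange (beyond web): 56 × 12, A = 672 mm², x = 98 mm, Ī = 175 616 mm⁴.
Bottom flange (beyond web): 56 × 12, A = 672 mm², x = 28 mm, Ī = 175 616 mm⁴.
Centroid: x̄ = ΣA·x / ΣA = 63 mm.
Transfer each piece to the vertical centroidal axis using Ī + A·d² with d = x − 63:
  web: d = 0 mm → contributes +38873.33 mm⁴
  top flange (beyond web): d = 35 mm → contributes +998 816 mm⁴
  bottom flange (beyond web): d = -35 mm → contributes +998 816 mm⁴
Total I = 2 036 505 mm⁴.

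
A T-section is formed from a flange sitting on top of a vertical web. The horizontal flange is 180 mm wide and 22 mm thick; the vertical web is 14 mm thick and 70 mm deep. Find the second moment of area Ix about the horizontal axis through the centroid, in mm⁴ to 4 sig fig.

Ix ≈ 2.222 × 10⁶ mm⁴

Treat the section as a set of non-overlapping primitives; coordinates are from the bounding-box lower-left.
Flange: 180 × 22, A = 3 960 mm², y = 81 mm, Ī = 159 720 mm⁴.
Web: 14 × 70, A = 980 mm², y = 35 mm, Ī = 400 167 mm⁴.
Centroid: ȳ = ΣA·y / ΣA = 71.8745 mm.
Transfer each piece to the horizontal axis through the centroid using Ī + A·d² with d = y − 71.8745:
  flange: d = 9.12551 mm → contributes +489 488 mm⁴
  web: d = -36.8745 mm → contributes +1 732 700 mm⁴
Total I = 2 222 189 mm⁴.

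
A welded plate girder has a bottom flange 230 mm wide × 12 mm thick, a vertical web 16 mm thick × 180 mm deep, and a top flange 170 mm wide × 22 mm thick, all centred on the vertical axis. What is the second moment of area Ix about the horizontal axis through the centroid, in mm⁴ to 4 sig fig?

Ix ≈ 7.019 × 10⁷ mm⁴

Break the section into simple shapes (no overlaps), measuring from the bottom-left corner of the bounding box.
Bottom plate: 230 × 12, A = 2 760 mm², y = 6 mm, Ī = 33 120 mm⁴.
Web plate: 16 × 180, A = 2 880 mm², y = 102 mm, Ī = 7 776 000 mm⁴.
Top plate: 170 × 22, A = 3 740 mm², y = 203 mm, Ī = 150 847 mm⁴.
Centroid: ȳ = ΣA·y / ΣA = 114.023 mm.
Transfer each piece to the horizontal axis through the centroid using Ī + A·d² with d = y − 114.023:
  bottom plate: d = -108.023 mm → contributes +32 239 744 mm⁴
  web plate: d = -12.0235 mm → contributes +8 192 343 mm⁴
  top plate: d = 88.9765 mm → contributes +29 759 775 mm⁴
Total I = 70 191 862 mm⁴.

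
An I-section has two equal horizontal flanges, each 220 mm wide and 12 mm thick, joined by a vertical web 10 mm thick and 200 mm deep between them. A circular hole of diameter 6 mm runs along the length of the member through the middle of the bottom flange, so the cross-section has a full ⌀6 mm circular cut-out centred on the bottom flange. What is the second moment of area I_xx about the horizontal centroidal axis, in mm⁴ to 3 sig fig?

Decompose the section into non-overlapping parts with the origin at the bottom-left of its bounding rectangle.
Bottom flange: 220 × 12, A = 2 640 mm², y = 6 mm, Ī = 31 680 mm⁴.
Web: 10 × 200, A = 2 000 mm², y = 112 mm, Ī = 6 666 667 mm⁴.
Top flange: 220 × 12, A = 2 640 mm², y = 218 mm, Ī = 31 680 mm⁴.
Hole (subtracted): ⌀6, A = 28.274 mm², y = 6 mm, Ī = 63.617 mm⁴.
Centroid: ȳ = ΣA·y / ΣA = 112.41 mm.
Transfer each piece to the horizontal centroidal axis using Ī + A·d² with d = y − 112.41:
  bottom flange: d = -106.41 mm → contributes +29 926 482 mm⁴
  web: d = -0.41329 mm → contributes +6 667 008 mm⁴
  top flange: d = 105.59 mm → contributes +29 463 860 mm⁴
  hole: d = -106.41 mm → contributes −320 236 mm⁴
Total I = 65 737 114 mm⁴.

I_xx ≈ 6.57 × 10⁷ mm⁴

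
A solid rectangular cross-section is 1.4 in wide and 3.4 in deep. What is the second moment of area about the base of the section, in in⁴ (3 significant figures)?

I_base ≈ 18.3 in⁴

The section: 1.4 × 3.4, A = 4.76 in², y = 1.7 in, Ī = 4.5855 in⁴.
Transfer it to the bottom edge using Ī + A·d² with d = y − 0:
  the section: d = 1.7 in → contributes +18.342 in⁴
Total I = 18.342 in⁴.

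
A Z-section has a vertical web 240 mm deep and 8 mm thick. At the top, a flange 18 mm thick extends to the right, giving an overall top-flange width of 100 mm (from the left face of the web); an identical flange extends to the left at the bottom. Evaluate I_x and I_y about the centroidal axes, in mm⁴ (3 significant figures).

Treat the section as a set of non-overlapping primitives; coordinates are from the bounding-box lower-left.
Web: 8 × 240, A = 1 920 mm², y = 120 mm, Ī = 9 216 000 mm⁴.
Top flange (beyond web): 92 × 18, A = 1 656 mm², y = 231 mm, Ī = 44 712 mm⁴.
Bottom flange (beyond web): 92 × 18, A = 1 656 mm², y = 9 mm, Ī = 44 712 mm⁴.
Centroid: ȳ = ΣA·y / ΣA = 120 mm.
Transfer each piece to the centroidal x-axis using Ī + A·d² with d = y − 120:
  web: d = 0 mm → contributes +9 216 000 mm⁴
  top flange (beyond web): d = 111 mm → contributes +20 448 288 mm⁴
  bottom flange (beyond web): d = -111 mm → contributes +20 448 288 mm⁴
Total I = 50 112 576 mm⁴.
For the y-axis: x̄ = 96 mm.
Repeating about the centroidal y-axis gives I_y = 10 626 304 mm⁴.

I_x ≈ 5.01 × 10⁷ mm⁴, I_y ≈ 1.06 × 10⁷ mm⁴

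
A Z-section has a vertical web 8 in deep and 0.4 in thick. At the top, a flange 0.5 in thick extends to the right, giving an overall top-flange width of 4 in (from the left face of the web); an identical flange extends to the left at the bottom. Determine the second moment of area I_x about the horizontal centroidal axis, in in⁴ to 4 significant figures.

I_x ≈ 67.77 in⁴

Break the section into simple shapes (no overlaps), measuring from the bottom-left corner of the bounding box.
Web: 0.4 × 8, A = 3.2 in², y = 4 in, Ī = 17.0667 in⁴.
Top flange (beyond web): 3.6 × 0.5, A = 1.8 in², y = 7.75 in, Ī = 0.0375 in⁴.
Bottom flange (beyond web): 3.6 × 0.5, A = 1.8 in², y = 0.25 in, Ī = 0.0375 in⁴.
Centroid: ȳ = ΣA·y / ΣA = 4 in.
Transfer each piece to the horizontal centroidal axis using Ī + A·d² with d = y − 4:
  web: d = 0 in → contributes +17.0667 in⁴
  top flange (beyond web): d = 3.75 in → contributes +25.35 in⁴
  bottom flange (beyond web): d = -3.75 in → contributes +25.35 in⁴
Total I = 67.7667 in⁴.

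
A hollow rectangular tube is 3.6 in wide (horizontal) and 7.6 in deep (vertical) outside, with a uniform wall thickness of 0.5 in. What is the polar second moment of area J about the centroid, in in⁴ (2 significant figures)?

Split into non-overlapping primitives; take the origin at the lower-left of the bounding box.
Outer rectangle: 3.6 × 7.6, A = 27.36 in², y = 3.8 in, Ī = 131.7 in⁴.
Inner void (subtracted): 2.6 × 6.6, A = 17.16 in², y = 3.8 in, Ī = 62.29 in⁴.
By symmetry the centroid is at mid-height, ȳ = 3.8 in.
All pieces are centred on the centroidal x-axis, so I = ΣĪ (holes subtracted) = 69.4 in⁴.
Repeating about the centroidal y-axis gives I_y = 19.88 in⁴.
Polar second moment: J = I_x + I_y = 89.28 in⁴.

J ≈ 89 in⁴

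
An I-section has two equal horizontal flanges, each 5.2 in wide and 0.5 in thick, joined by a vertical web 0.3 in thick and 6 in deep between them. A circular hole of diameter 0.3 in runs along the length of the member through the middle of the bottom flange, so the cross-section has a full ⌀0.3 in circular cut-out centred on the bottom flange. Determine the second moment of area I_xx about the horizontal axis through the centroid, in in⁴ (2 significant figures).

Decompose the section into non-overlapping parts with the origin at the bottom-left of its bounding rectangle.
Bottom flange: 5.2 × 0.5, A = 2.6 in², y = 0.25 in, Ī = 0.05417 in⁴.
Web: 0.3 × 6, A = 1.8 in², y = 3.5 in, Ī = 5.4 in⁴.
Top flange: 5.2 × 0.5, A = 2.6 in², y = 6.75 in, Ī = 0.05417 in⁴.
Hole (subtracted): ⌀0.3, A = 0.07069 in², y = 0.25 in, Ī = 0.0003976 in⁴.
Centroid: ȳ = ΣA·y / ΣA = 3.533 in.
Transfer each piece to the horizontal axis through the centroid using Ī + A·d² with d = y − 3.533:
  bottom flange: d = -3.283 in → contributes +28.08 in⁴
  web: d = -0.03315 in → contributes +5.402 in⁴
  top flange: d = 3.217 in → contributes +26.96 in⁴
  hole: d = -3.283 in → contributes −0.7623 in⁴
Total I = 59.68 in⁴.

I_xx ≈ 60 in⁴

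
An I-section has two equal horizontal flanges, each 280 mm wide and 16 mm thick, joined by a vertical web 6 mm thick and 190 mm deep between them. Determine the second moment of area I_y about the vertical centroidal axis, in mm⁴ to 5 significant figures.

I_y ≈ 5.8542 × 10⁷ mm⁴

Break the section into simple shapes (no overlaps), measuring from the bottom-left corner of the bounding box.
Bottom flange: 280 × 16, A = 4 480 mm², x = 140 mm, Ī = 29 269 333 mm⁴.
Web: 6 × 190, A = 1 140 mm², x = 140 mm, Ī = 3 420 mm⁴.
Top flange: 280 × 16, A = 4 480 mm², x = 140 mm, Ī = 29 269 333 mm⁴.
By symmetry the centroid is at mid-width, x̄ = 140 mm.
All pieces are centred on the vertical centroidal axis, so I = ΣĪ = 58 542 087 mm⁴.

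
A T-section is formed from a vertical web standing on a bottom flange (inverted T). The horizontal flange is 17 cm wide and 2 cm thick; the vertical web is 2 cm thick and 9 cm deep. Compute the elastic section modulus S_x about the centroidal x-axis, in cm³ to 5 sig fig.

S_x ≈ 60.381 cm³

Decompose the section into non-overlapping parts with the origin at the bottom-left of its bounding rectangle.
Flange: 17 × 2, A = 34 cm², y = 1 cm, Ī = 11.33333 cm⁴.
Web: 2 × 9, A = 18 cm², y = 6.5 cm, Ī = 121.5 cm⁴.
Centroid: ȳ = ΣA·y / ΣA = 2.903846 cm.
Transfer each piece to the centroidal x-axis using Ī + A·d² with d = y − 2.903846:
  flange: d = -1.903846 cm → contributes +134.5708 cm⁴
  web: d = 3.596154 cm → contributes +354.2818 cm⁴
Total I = 488.8526 cm⁴.
Extreme fibre distance c = 8.096154 cm; S = I/c = 60.38084 cm³.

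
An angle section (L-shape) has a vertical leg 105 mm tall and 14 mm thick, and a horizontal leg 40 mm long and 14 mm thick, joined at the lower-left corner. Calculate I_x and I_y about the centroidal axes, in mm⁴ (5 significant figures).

I_x ≈ 1.9605 × 10⁶ mm⁴, I_y ≈ 1.6122 × 10⁵ mm⁴

Decompose the section into non-overlapping parts with the origin at the bottom-left of its bounding rectangle.
Vertical leg: 14 × 105, A = 1 470 mm², y = 52.5 mm, Ī = 1 350 563 mm⁴.
Horizontal leg (remainder): 26 × 14, A = 364 mm², y = 7 mm, Ī = 5945.333 mm⁴.
Centroid: ȳ = ΣA·y / ΣA = 43.46947 mm.
Transfer each piece to the centroidal x-axis using Ī + A·d² with d = y − 43.46947:
  vertical leg: d = 9.030534 mm → contributes +1 470 442 mm⁴
  horizontal leg (remainder): d = -36.46947 mm → contributes +490073.3 mm⁴
Total I = 1 960 515 mm⁴.
For the y-axis: x̄ = 10.96947 mm.
Repeating about the centroidal y-axis gives I_y = 161217.6 mm⁴.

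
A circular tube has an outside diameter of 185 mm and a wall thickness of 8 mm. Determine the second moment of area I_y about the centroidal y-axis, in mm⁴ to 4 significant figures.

Split into non-overlapping primitives; take the origin at the lower-left of the bounding box.
Outer circle: ⌀185, A = 26880.3 mm², x = 92.5 mm, Ī = 57 498 539 mm⁴.
Bore (subtracted): ⌀169, A = 22431.8 mm², x = 92.5 mm, Ī = 40 042 088 mm⁴.
By symmetry the centroid is at mid-width, x̄ = 92.5 mm.
All pieces are centred on the centroidal y-axis, so I = ΣĪ (holes subtracted) = 17 456 451 mm⁴.

I_y ≈ 1.746 × 10⁷ mm⁴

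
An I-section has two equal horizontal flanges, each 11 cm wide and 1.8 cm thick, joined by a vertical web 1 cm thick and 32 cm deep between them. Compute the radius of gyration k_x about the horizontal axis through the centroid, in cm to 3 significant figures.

Split into non-overlapping primitives; take the origin at the lower-left of the bounding box.
Bottom flange: 11 × 1.8, A = 19.8 cm², y = 0.9 cm, Ī = 5.346 cm⁴.
Web: 1 × 32, A = 32 cm², y = 17.8 cm, Ī = 2730.7 cm⁴.
Top flange: 11 × 1.8, A = 19.8 cm², y = 34.7 cm, Ī = 5.346 cm⁴.
By symmetry the centroid is at mid-height, ȳ = 17.8 cm.
Transfer each piece to the horizontal axis through the centroid using Ī + A·d² with d = y − 17.8:
  bottom flange: d = -16.9 cm → contributes +5660.4 cm⁴
  web: d = 0 cm → contributes +2730.7 cm⁴
  top flange: d = 16.9 cm → contributes +5660.4 cm⁴
Total I = 14 052 cm⁴.
Radius of gyration: k = √(I/A) = √(14 052 / 71.6) = 14.009 cm.

k_x ≈ 14.0 cm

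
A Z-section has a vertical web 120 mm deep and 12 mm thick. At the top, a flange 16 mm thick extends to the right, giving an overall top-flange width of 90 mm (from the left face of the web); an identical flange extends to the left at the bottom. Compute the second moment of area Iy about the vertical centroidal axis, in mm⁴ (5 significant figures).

Split into non-overlapping primitives; take the origin at the lower-left of the bounding box.
Web: 12 × 120, A = 1 440 mm², x = 84 mm, Ī = 17 280 mm⁴.
Top flange (beyond web): 78 × 16, A = 1 248 mm², x = 129 mm, Ī = 632 736 mm⁴.
Bottom flange (beyond web): 78 × 16, A = 1 248 mm², x = 39 mm, Ī = 632 736 mm⁴.
Centroid: x̄ = ΣA·x / ΣA = 84 mm.
Transfer each piece to the vertical centroidal axis using Ī + A·d² with d = x − 84:
  web: d = 0 mm → contributes +17 280 mm⁴
  top flange (beyond web): d = 45 mm → contributes +3 159 936 mm⁴
  bottom flange (beyond web): d = -45 mm → contributes +3 159 936 mm⁴
Total I = 6 337 152 mm⁴.

Iy ≈ 6.3372 × 10⁶ mm⁴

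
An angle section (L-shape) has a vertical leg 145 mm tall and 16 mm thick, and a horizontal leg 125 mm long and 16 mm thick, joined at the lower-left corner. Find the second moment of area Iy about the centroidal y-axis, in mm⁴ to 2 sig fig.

Split into non-overlapping primitives; take the origin at the lower-left of the bounding box.
Vertical leg: 16 × 145, A = 2 320 mm², x = 8 mm, Ī = 49 493 mm⁴.
Horizontal leg (remainder): 109 × 16, A = 1 744 mm², x = 70.5 mm, Ī = 1 726 705 mm⁴.
Centroid: x̄ = ΣA·x / ΣA = 34.82 mm.
Transfer each piece to the centroidal y-axis using Ī + A·d² with d = x − 34.82:
  vertical leg: d = -26.82 mm → contributes +1 718 406 mm⁴
  horizontal leg (remainder): d = 35.68 mm → contributes +3 946 818 mm⁴
Total I = 5 665 224 mm⁴.

Iy ≈ 5.7 × 10⁶ mm⁴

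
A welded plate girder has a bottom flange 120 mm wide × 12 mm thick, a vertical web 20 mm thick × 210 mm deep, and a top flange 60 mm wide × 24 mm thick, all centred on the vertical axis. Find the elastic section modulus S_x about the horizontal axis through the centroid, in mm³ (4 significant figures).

S_x ≈ 4.145 × 10⁵ mm³

Decompose the section into non-overlapping parts with the origin at the bottom-left of its bounding rectangle.
Bottom plate: 120 × 12, A = 1 440 mm², y = 6 mm, Ī = 17 280 mm⁴.
Web plate: 20 × 210, A = 4 200 mm², y = 117 mm, Ī = 15 435 000 mm⁴.
Top plate: 60 × 24, A = 1 440 mm², y = 234 mm, Ī = 69 120 mm⁴.
Centroid: ȳ = ΣA·y / ΣA = 118.22 mm.
Transfer each piece to the horizontal axis through the centroid using Ī + A·d² with d = y − 118.22:
  bottom plate: d = -112.22 mm → contributes +18 151 782 mm⁴
  web plate: d = -1.22034 mm → contributes +15 441 255 mm⁴
  top plate: d = 115.78 mm → contributes +19 372 219 mm⁴
Total I = 52 965 256 mm⁴.
Extreme fibre distance c = 127.78 mm; S = I/c = 414 505 mm³.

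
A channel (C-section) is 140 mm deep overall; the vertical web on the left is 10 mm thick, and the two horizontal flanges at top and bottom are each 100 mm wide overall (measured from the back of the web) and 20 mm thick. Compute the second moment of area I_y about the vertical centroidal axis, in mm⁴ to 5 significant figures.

I_y ≈ 4.9617 × 10⁶ mm⁴

Decompose the section into non-overlapping parts with the origin at the bottom-left of its bounding rectangle.
Web: 10 × 140, A = 1 400 mm², x = 5 mm, Ī = 11666.67 mm⁴.
Top flange (beyond web): 90 × 20, A = 1 800 mm², x = 55 mm, Ī = 1 215 000 mm⁴.
Bottom flange (beyond web): 90 × 20, A = 1 800 mm², x = 55 mm, Ī = 1 215 000 mm⁴.
Centroid: x̄ = ΣA·x / ΣA = 41 mm.
Transfer each piece to the vertical centroidal axis using Ī + A·d² with d = x − 41:
  web: d = -36 mm → contributes +1 826 067 mm⁴
  top flange (beyond web): d = 14 mm → contributes +1 567 800 mm⁴
  bottom flange (beyond web): d = 14 mm → contributes +1 567 800 mm⁴
Total I = 4 961 667 mm⁴.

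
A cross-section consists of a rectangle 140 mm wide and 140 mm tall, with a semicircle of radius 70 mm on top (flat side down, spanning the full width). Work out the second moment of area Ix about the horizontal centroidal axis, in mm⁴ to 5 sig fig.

Split into non-overlapping primitives; take the origin at the lower-left of the bounding box.
Rectangular body: 140 × 140, A = 19 600 mm², y = 70 mm, Ī = 32 013 333 mm⁴.
Semicircular cap: semicircle r = 70, A = 7696.902 mm², y = 169.7089 mm, Ī = 2 635 265 mm⁴.
Centroid: ȳ = ΣA·y / ΣA = 98.11491 mm.
Transfer each piece to the horizontal centroidal axis using Ī + A·d² with d = y − 98.11491:
  rectangular body: d = -28.11491 mm → contributes +47 506 112 mm⁴
  semicircular cap: d = 71.59402 mm → contributes +42 087 301 mm⁴
Total I = 89 593 413 mm⁴.

Ix ≈ 8.9593 × 10⁷ mm⁴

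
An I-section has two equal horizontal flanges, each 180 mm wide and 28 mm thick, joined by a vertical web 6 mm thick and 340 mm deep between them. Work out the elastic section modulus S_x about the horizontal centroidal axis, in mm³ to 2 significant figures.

S_x ≈ 1.8 × 10⁶ mm³

Treat the section as a set of non-overlapping primitives; coordinates are from the bounding-box lower-left.
Bottom flange: 180 × 28, A = 5 040 mm², y = 14 mm, Ī = 329 280 mm⁴.
Web: 6 × 340, A = 2 040 mm², y = 198 mm, Ī = 19 652 000 mm⁴.
Top flange: 180 × 28, A = 5 040 mm², y = 382 mm, Ī = 329 280 mm⁴.
By symmetry the centroid is at mid-height, ȳ = 198 mm.
Transfer each piece to the horizontal centroidal axis using Ī + A·d² with d = y − 198:
  bottom flange: d = -184 mm → contributes +170 963 520 mm⁴
  web: d = 0 mm → contributes +19 652 000 mm⁴
  top flange: d = 184 mm → contributes +170 963 520 mm⁴
Total I = 361 579 040 mm⁴.
Extreme fibre distance c = 198 mm; S = I/c = 1 826 157 mm³.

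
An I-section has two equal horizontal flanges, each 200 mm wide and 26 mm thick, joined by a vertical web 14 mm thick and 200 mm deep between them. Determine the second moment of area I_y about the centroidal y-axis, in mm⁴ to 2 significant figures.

Treat the section as a set of non-overlapping primitives; coordinates are from the bounding-box lower-left.
Bottom flange: 200 × 26, A = 5 200 mm², x = 100 mm, Ī = 17 333 333 mm⁴.
Web: 14 × 200, A = 2 800 mm², x = 100 mm, Ī = 45 733 mm⁴.
Top flange: 200 × 26, A = 5 200 mm², x = 100 mm, Ī = 17 333 333 mm⁴.
By symmetry the centroid is at mid-width, x̄ = 100 mm.
All pieces are centred on the centroidal y-axis, so I = ΣĪ = 34 712 400 mm⁴.

I_y ≈ 3.5 × 10⁷ mm⁴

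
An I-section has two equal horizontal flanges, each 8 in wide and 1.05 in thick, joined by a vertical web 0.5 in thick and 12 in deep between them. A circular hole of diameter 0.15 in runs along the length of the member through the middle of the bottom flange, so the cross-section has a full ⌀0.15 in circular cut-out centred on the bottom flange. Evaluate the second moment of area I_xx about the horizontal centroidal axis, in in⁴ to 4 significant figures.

Break the section into simple shapes (no overlaps), measuring from the bottom-left corner of the bounding box.
Bottom flange: 8 × 1.05, A = 8.4 in², y = 0.525 in, Ī = 0.77175 in⁴.
Web: 0.5 × 12, A = 6 in², y = 7.05 in, Ī = 72 in⁴.
Top flange: 8 × 1.05, A = 8.4 in², y = 13.575 in, Ī = 0.77175 in⁴.
Hole (subtracted): ⌀0.15, A = 0.0176715 in², y = 0.525 in, Ī = 0.0000248505 in⁴.
Centroid: ȳ = ΣA·y / ΣA = 7.05506 in.
Transfer each piece to the horizontal centroidal axis using Ī + A·d² with d = y − 7.05506:
  bottom flange: d = -6.53006 in → contributes +358.962 in⁴
  web: d = -0.00506122 in → contributes +72.0002 in⁴
  top flange: d = 6.51994 in → contributes +357.852 in⁴
  hole: d = -6.53006 in → contributes −0.753566 in⁴
Total I = 788.061 in⁴.

I_xx ≈ 788.1 in⁴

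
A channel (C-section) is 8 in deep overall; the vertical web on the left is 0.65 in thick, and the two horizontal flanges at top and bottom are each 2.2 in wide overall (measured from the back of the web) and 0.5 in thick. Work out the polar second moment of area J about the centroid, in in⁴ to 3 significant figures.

Split into non-overlapping primitives; take the origin at the lower-left of the bounding box.
Web: 0.65 × 8, A = 5.2 in², y = 4 in, Ī = 27.733 in⁴.
Top flange (beyond web): 1.55 × 0.5, A = 0.775 in², y = 7.75 in, Ī = 0.016146 in⁴.
Bottom flange (beyond web): 1.55 × 0.5, A = 0.775 in², y = 0.25 in, Ī = 0.016146 in⁴.
By symmetry the centroid is at mid-height, ȳ = 4 in.
Transfer each piece to the centroidal x-axis using Ī + A·d² with d = y − 4:
  web: d = 0 in → contributes +27.733 in⁴
  top flange (beyond web): d = 3.75 in → contributes +10.915 in⁴
  bottom flange (beyond web): d = -3.75 in → contributes +10.915 in⁴
Total I = 49.563 in⁴.
For the y-axis: x̄ = 0.57759 in.
Repeating about the centroidal y-axis gives I_y = 1.9382 in⁴.
Polar second moment: J = I_x + I_y = 51.501 in⁴.

J ≈ 51.5 in⁴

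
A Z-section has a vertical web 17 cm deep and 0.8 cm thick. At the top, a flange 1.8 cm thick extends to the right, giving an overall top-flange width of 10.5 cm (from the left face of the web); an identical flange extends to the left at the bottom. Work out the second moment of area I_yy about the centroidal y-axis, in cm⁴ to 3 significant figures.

Treat the section as a set of non-overlapping primitives; coordinates are from the bounding-box lower-left.
Web: 0.8 × 17, A = 13.6 cm², x = 10.1 cm, Ī = 0.72533 cm⁴.
Top flange (beyond web): 9.7 × 1.8, A = 17.46 cm², x = 15.35 cm, Ī = 136.9 cm⁴.
Bottom flange (beyond web): 9.7 × 1.8, A = 17.46 cm², x = 4.85 cm, Ī = 136.9 cm⁴.
Centroid: x̄ = ΣA·x / ΣA = 10.1 cm.
Transfer each piece to the centroidal y-axis using Ī + A·d² with d = x − 10.1:
  web: d = 0 cm → contributes +0.72533 cm⁴
  top flange (beyond web): d = 5.25 cm → contributes +618.14 cm⁴
  bottom flange (beyond web): d = -5.25 cm → contributes +618.14 cm⁴
Total I = 1 237 cm⁴.

I_yy ≈ 1240 cm⁴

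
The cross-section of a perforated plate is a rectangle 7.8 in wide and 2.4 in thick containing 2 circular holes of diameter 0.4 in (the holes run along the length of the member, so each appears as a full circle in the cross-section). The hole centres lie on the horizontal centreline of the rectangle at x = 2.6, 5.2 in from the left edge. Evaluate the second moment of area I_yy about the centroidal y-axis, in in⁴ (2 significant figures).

I_yy ≈ 94 in⁴

Treat the section as a set of non-overlapping primitives; coordinates are from the bounding-box lower-left.
Plate: 7.8 × 2.4, A = 18.72 in², x = 3.9 in, Ī = 94.91 in⁴.
Hole 1 (subtracted): ⌀0.4, A = 0.1257 in², x = 2.6 in, Ī = 0.001257 in⁴.
Hole 2 (subtracted): ⌀0.4, A = 0.1257 in², x = 5.2 in, Ī = 0.001257 in⁴.
By symmetry the centroid is at mid-width, x̄ = 3.9 in.
Transfer each piece to the centroidal y-axis using Ī + A·d² with d = x − 3.9:
  plate: d = 0 in → contributes +94.91 in⁴
  hole 1: d = -1.3 in → contributes −0.2136 in⁴
  hole 2: d = 1.3 in → contributes −0.2136 in⁴
Total I = 94.48 in⁴.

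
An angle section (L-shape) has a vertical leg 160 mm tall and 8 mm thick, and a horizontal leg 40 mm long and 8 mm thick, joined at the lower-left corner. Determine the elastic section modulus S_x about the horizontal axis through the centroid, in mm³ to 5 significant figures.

Treat the section as a set of non-overlapping primitives; coordinates are from the bounding-box lower-left.
Vertical leg: 8 × 160, A = 1 280 mm², y = 80 mm, Ī = 2 730 667 mm⁴.
Horizontal leg (remainder): 32 × 8, A = 256 mm², y = 4 mm, Ī = 1365.333 mm⁴.
Centroid: ȳ = ΣA·y / ΣA = 67.33333 mm.
Transfer each piece to the horizontal axis through the centroid using Ī + A·d² with d = y − 67.33333:
  vertical leg: d = 12.66667 mm → contributes +2 936 036 mm⁴
  horizontal leg (remainder): d = -63.33333 mm → contributes +1 028 210 mm⁴
Total I = 3 964 245 mm⁴.
Extreme fibre distance c = 92.66667 mm; S = I/c = 42779.63 mm³.

S_x ≈ 4.2780 × 10⁴ mm³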